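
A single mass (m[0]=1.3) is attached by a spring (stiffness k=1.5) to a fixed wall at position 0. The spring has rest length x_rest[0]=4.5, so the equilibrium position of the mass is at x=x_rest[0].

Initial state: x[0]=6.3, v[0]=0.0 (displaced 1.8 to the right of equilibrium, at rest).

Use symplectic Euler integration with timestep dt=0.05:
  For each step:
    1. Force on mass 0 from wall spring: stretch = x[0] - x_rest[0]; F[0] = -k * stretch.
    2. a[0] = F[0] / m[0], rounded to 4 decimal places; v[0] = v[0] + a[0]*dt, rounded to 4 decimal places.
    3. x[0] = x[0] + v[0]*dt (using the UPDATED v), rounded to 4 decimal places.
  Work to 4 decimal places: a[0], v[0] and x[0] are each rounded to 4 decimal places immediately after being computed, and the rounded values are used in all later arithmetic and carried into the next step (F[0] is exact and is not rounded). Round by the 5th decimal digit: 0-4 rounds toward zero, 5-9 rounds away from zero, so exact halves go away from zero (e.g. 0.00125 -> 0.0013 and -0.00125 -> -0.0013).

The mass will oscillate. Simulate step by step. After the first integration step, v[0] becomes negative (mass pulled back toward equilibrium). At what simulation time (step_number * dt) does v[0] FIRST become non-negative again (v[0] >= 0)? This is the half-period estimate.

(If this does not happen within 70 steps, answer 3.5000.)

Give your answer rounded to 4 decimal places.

Step 0: x=[6.3000] v=[0.0000]
Step 1: x=[6.2948] v=[-0.1038]
Step 2: x=[6.2844] v=[-0.2073]
Step 3: x=[6.2689] v=[-0.3102]
Step 4: x=[6.2483] v=[-0.4123]
Step 5: x=[6.2226] v=[-0.5132]
Step 6: x=[6.1920] v=[-0.6126]
Step 7: x=[6.1565] v=[-0.7102]
Step 8: x=[6.1162] v=[-0.8058]
Step 9: x=[6.0713] v=[-0.8990]
Step 10: x=[6.0218] v=[-0.9897]
Step 11: x=[5.9679] v=[-1.0775]
Step 12: x=[5.9098] v=[-1.1622]
Step 13: x=[5.8476] v=[-1.2435]
Step 14: x=[5.7815] v=[-1.3212]
Step 15: x=[5.7117] v=[-1.3951]
Step 16: x=[5.6385] v=[-1.4650]
Step 17: x=[5.5620] v=[-1.5307]
Step 18: x=[5.4824] v=[-1.5920]
Step 19: x=[5.4000] v=[-1.6487]
Step 20: x=[5.3150] v=[-1.7006]
Step 21: x=[5.2276] v=[-1.7476]
Step 22: x=[5.1381] v=[-1.7896]
Step 23: x=[5.0468] v=[-1.8264]
Step 24: x=[4.9539] v=[-1.8579]
Step 25: x=[4.8597] v=[-1.8841]
Step 26: x=[4.7645] v=[-1.9049]
Step 27: x=[4.6685] v=[-1.9202]
Step 28: x=[4.5720] v=[-1.9299]
Step 29: x=[4.4753] v=[-1.9341]
Step 30: x=[4.3787] v=[-1.9327]
Step 31: x=[4.2824] v=[-1.9257]
Step 32: x=[4.1867] v=[-1.9131]
Step 33: x=[4.0920] v=[-1.8950]
Step 34: x=[3.9984] v=[-1.8715]
Step 35: x=[3.9063] v=[-1.8426]
Step 36: x=[3.8159] v=[-1.8084]
Step 37: x=[3.7275] v=[-1.7689]
Step 38: x=[3.6413] v=[-1.7243]
Step 39: x=[3.5576] v=[-1.6748]
Step 40: x=[3.4766] v=[-1.6204]
Step 41: x=[3.3985] v=[-1.5614]
Step 42: x=[3.3236] v=[-1.4979]
Step 43: x=[3.2521] v=[-1.4300]
Step 44: x=[3.1842] v=[-1.3580]
Step 45: x=[3.1201] v=[-1.2821]
Step 46: x=[3.0600] v=[-1.2025]
Step 47: x=[3.0040] v=[-1.1194]
Step 48: x=[2.9523] v=[-1.0331]
Step 49: x=[2.9051] v=[-0.9438]
Step 50: x=[2.8625] v=[-0.8518]
Step 51: x=[2.8246] v=[-0.7573]
Step 52: x=[2.7916] v=[-0.6606]
Step 53: x=[2.7635] v=[-0.5620]
Step 54: x=[2.7404] v=[-0.4618]
Step 55: x=[2.7224] v=[-0.3603]
Step 56: x=[2.7095] v=[-0.2577]
Step 57: x=[2.7018] v=[-0.1544]
Step 58: x=[2.6993] v=[-0.0507]
Step 59: x=[2.7020] v=[0.0532]
First v>=0 after going negative at step 59, time=2.9500

Answer: 2.9500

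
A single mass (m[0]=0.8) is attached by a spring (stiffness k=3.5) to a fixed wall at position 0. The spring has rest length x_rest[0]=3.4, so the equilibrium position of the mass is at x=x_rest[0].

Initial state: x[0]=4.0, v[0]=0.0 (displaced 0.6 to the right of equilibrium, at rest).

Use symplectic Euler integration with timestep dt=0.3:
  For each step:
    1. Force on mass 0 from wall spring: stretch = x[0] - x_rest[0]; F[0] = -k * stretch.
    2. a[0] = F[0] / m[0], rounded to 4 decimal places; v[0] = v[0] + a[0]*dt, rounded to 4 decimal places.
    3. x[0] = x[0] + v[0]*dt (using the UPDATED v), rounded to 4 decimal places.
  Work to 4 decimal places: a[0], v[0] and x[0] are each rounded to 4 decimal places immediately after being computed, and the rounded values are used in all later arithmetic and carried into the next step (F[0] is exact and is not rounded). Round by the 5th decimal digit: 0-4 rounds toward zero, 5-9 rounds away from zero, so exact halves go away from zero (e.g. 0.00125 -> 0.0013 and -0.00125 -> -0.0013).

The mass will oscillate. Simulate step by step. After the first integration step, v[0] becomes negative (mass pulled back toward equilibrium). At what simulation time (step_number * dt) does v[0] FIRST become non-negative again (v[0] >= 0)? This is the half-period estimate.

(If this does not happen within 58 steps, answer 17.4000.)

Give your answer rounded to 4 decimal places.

Step 0: x=[4.0000] v=[0.0000]
Step 1: x=[3.7638] v=[-0.7875]
Step 2: x=[3.3843] v=[-1.2650]
Step 3: x=[3.0110] v=[-1.2444]
Step 4: x=[2.7909] v=[-0.7338]
Step 5: x=[2.8106] v=[0.0656]
First v>=0 after going negative at step 5, time=1.5000

Answer: 1.5000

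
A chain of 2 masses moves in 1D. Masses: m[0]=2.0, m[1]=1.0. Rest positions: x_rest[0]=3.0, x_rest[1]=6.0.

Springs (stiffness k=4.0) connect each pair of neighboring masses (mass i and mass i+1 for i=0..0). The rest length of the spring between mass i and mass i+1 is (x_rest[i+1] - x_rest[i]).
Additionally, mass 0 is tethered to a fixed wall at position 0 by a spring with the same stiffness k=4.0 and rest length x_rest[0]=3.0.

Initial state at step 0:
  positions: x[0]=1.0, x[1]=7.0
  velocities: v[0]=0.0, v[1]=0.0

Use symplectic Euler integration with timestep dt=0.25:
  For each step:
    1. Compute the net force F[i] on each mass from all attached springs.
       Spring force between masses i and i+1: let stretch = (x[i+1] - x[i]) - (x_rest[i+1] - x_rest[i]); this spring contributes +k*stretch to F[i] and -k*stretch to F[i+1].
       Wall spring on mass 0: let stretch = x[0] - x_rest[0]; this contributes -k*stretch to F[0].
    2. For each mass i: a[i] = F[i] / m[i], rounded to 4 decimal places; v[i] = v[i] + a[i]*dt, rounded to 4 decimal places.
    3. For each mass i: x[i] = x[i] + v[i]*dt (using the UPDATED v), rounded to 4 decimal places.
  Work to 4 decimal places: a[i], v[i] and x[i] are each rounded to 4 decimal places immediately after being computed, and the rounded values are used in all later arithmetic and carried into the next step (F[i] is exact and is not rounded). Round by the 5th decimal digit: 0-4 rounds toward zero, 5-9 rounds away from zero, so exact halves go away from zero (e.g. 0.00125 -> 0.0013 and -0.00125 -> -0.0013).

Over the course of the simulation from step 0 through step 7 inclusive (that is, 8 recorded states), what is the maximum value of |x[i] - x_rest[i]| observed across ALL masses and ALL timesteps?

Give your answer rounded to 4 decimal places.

Step 0: x=[1.0000 7.0000] v=[0.0000 0.0000]
Step 1: x=[1.6250 6.2500] v=[2.5000 -3.0000]
Step 2: x=[2.6250 5.0938] v=[4.0000 -4.6250]
Step 3: x=[3.6055 4.0704] v=[3.9219 -4.0938]
Step 4: x=[4.1934 3.6807] v=[2.3516 -1.5587]
Step 5: x=[4.1930 4.1692] v=[-0.0015 1.9540]
Step 6: x=[3.6655 5.4137] v=[-2.1099 4.9778]
Step 7: x=[2.8984 6.9711] v=[-3.0686 6.2296]
Max displacement = 2.3193

Answer: 2.3193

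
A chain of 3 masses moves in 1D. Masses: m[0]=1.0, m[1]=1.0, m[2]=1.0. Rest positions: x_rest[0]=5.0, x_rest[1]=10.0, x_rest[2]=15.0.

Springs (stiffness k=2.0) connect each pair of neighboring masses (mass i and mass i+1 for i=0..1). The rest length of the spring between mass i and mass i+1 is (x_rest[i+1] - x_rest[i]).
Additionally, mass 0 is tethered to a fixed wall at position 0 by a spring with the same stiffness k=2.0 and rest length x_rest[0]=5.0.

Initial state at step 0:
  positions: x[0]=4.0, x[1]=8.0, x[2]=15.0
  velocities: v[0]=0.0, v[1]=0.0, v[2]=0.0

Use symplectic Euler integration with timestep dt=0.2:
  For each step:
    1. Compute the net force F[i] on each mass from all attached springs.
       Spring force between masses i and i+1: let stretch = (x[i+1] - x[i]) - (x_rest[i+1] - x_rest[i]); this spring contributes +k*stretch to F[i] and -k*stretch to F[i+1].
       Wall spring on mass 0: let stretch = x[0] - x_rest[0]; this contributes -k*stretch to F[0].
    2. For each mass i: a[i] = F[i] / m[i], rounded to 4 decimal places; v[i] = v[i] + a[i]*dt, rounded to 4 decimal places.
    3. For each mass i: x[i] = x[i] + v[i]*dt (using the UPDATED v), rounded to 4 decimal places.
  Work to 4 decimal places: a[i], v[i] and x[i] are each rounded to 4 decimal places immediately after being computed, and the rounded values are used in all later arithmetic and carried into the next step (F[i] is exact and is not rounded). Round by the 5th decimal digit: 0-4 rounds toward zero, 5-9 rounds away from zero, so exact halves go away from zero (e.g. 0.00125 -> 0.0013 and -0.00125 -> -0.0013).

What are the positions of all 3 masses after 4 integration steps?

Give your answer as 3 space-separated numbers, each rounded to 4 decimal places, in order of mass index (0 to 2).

Answer: 4.2399 9.7149 13.8349

Derivation:
Step 0: x=[4.0000 8.0000 15.0000] v=[0.0000 0.0000 0.0000]
Step 1: x=[4.0000 8.2400 14.8400] v=[0.0000 1.2000 -0.8000]
Step 2: x=[4.0192 8.6688 14.5520] v=[0.0960 2.1440 -1.4400]
Step 3: x=[4.0888 9.1963 14.1933] v=[0.3482 2.6374 -1.7933]
Step 4: x=[4.2399 9.7149 13.8349] v=[0.7557 2.5932 -1.7921]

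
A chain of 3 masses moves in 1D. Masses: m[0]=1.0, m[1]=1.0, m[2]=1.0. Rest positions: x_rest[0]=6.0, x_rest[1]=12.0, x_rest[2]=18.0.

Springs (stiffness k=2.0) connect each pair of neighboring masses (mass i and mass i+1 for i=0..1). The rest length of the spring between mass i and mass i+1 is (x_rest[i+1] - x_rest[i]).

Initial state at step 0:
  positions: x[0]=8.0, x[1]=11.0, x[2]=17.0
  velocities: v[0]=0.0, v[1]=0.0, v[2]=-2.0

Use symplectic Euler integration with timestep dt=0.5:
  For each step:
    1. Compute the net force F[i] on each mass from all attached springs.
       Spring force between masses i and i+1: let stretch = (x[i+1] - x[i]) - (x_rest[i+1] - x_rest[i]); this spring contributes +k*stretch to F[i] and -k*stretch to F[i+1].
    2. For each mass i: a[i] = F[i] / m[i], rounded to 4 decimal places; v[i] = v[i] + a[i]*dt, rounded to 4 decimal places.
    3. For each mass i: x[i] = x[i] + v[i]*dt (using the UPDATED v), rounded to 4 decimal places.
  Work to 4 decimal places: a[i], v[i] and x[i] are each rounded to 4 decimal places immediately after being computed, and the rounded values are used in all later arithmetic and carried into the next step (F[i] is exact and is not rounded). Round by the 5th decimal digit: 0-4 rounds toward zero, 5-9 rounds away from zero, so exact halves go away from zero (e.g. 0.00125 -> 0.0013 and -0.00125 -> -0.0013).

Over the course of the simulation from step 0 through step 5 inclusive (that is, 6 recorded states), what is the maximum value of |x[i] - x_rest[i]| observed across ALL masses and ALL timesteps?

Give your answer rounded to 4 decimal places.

Answer: 2.8125

Derivation:
Step 0: x=[8.0000 11.0000 17.0000] v=[0.0000 0.0000 -2.0000]
Step 1: x=[6.5000 12.5000 16.0000] v=[-3.0000 3.0000 -2.0000]
Step 2: x=[5.0000 12.7500 16.2500] v=[-3.0000 0.5000 0.5000]
Step 3: x=[4.3750 10.8750 17.7500] v=[-1.2500 -3.7500 3.0000]
Step 4: x=[4.0000 9.1875 18.8125] v=[-0.7500 -3.3750 2.1250]
Step 5: x=[3.2188 9.7188 18.0625] v=[-1.5625 1.0625 -1.5000]
Max displacement = 2.8125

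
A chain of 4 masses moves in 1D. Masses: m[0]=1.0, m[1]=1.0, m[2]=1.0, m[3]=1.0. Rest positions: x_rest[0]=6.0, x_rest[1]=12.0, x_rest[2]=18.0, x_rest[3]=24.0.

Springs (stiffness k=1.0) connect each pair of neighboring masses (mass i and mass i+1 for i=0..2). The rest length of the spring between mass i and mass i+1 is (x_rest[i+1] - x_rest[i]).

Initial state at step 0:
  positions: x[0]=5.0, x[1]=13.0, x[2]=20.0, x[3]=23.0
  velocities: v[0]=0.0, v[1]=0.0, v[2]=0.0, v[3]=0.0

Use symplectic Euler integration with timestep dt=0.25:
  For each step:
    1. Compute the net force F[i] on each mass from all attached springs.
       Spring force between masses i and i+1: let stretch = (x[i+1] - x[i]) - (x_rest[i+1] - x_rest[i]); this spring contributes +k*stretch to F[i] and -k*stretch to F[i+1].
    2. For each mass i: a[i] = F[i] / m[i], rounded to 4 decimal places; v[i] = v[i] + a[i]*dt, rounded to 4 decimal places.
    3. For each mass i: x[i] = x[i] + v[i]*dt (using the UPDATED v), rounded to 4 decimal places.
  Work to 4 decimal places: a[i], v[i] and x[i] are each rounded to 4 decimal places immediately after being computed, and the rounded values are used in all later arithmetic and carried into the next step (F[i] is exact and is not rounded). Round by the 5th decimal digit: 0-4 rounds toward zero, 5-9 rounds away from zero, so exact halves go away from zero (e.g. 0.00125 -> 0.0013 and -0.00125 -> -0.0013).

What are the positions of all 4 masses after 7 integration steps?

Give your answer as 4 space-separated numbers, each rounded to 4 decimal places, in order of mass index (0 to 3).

Step 0: x=[5.0000 13.0000 20.0000 23.0000] v=[0.0000 0.0000 0.0000 0.0000]
Step 1: x=[5.1250 12.9375 19.7500 23.1875] v=[0.5000 -0.2500 -1.0000 0.7500]
Step 2: x=[5.3633 12.8125 19.2891 23.5352] v=[0.9531 -0.5000 -1.8438 1.3906]
Step 3: x=[5.6922 12.6267 18.6888 23.9925] v=[1.3154 -0.7432 -2.4014 1.8291]
Step 4: x=[6.0795 12.3864 18.0411 24.4933] v=[1.5490 -0.9613 -2.5910 2.0032]
Step 5: x=[6.4859 12.1053 17.4432 24.9659] v=[1.6257 -1.1244 -2.3916 1.8902]
Step 6: x=[6.8686 11.8066 16.9819 25.3433] v=[1.5306 -1.1948 -1.8454 1.5095]
Step 7: x=[7.1849 11.5227 16.7197 25.5731] v=[1.2651 -1.1355 -1.0489 0.9192]

Answer: 7.1849 11.5227 16.7197 25.5731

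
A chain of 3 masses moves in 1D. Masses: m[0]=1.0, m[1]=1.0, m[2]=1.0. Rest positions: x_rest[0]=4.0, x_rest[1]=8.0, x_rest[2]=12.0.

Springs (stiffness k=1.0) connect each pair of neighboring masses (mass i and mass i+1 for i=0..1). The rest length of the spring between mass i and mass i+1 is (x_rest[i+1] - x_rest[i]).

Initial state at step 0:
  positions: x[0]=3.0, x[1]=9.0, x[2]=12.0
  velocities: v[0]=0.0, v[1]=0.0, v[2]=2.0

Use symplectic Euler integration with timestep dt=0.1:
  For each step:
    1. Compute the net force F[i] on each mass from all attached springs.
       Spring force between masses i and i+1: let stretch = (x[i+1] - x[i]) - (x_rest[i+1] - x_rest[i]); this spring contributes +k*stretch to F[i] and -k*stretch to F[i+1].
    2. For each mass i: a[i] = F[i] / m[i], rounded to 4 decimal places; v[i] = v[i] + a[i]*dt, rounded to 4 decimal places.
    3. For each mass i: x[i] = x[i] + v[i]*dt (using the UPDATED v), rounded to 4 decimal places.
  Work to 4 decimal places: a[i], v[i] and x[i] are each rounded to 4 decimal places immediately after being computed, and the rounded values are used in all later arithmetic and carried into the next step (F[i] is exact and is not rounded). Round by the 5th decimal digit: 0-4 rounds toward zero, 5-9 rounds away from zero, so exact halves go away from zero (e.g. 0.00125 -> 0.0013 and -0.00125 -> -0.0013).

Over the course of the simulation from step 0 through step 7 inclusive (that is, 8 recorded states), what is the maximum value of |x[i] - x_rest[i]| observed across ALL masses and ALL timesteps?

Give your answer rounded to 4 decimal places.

Step 0: x=[3.0000 9.0000 12.0000] v=[0.0000 0.0000 2.0000]
Step 1: x=[3.0200 8.9700 12.2100] v=[0.2000 -0.3000 2.1000]
Step 2: x=[3.0595 8.9129 12.4276] v=[0.3950 -0.5710 2.1760]
Step 3: x=[3.1175 8.8324 12.6501] v=[0.5803 -0.8049 2.2245]
Step 4: x=[3.1927 8.7329 12.8744] v=[0.7518 -0.9946 2.2427]
Step 5: x=[3.2833 8.6195 13.0973] v=[0.9058 -1.1345 2.2286]
Step 6: x=[3.3872 8.4975 13.3154] v=[1.0394 -1.2203 2.1808]
Step 7: x=[3.5022 8.3726 13.5253] v=[1.1504 -1.2495 2.0990]
Max displacement = 1.5253

Answer: 1.5253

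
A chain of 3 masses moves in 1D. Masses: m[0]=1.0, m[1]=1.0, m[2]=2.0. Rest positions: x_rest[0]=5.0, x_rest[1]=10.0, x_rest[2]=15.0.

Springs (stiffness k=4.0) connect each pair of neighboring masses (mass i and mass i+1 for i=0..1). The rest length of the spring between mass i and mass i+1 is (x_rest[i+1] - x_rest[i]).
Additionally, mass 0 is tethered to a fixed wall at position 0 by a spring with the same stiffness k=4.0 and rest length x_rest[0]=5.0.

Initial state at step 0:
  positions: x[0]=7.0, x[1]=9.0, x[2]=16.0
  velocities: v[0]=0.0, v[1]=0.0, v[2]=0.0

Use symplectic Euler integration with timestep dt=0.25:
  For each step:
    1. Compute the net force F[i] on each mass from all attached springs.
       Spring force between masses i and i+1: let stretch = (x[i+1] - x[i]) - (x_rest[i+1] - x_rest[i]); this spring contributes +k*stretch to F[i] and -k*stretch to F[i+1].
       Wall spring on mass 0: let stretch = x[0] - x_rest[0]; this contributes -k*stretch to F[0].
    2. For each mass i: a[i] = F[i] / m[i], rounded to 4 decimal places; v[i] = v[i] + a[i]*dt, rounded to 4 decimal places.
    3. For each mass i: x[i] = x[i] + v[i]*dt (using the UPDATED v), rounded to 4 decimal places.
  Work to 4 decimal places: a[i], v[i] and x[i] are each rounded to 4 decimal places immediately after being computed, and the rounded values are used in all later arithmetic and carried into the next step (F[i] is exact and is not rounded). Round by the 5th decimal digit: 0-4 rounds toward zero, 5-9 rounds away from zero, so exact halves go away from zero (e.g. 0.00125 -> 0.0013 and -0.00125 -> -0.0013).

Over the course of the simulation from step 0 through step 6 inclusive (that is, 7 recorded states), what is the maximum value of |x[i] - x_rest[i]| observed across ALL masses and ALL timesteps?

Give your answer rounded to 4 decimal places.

Answer: 2.2813

Derivation:
Step 0: x=[7.0000 9.0000 16.0000] v=[0.0000 0.0000 0.0000]
Step 1: x=[5.7500 10.2500 15.7500] v=[-5.0000 5.0000 -1.0000]
Step 2: x=[4.1875 11.7500 15.4375] v=[-6.2500 6.0000 -1.2500]
Step 3: x=[3.4688 12.2813 15.2891] v=[-2.8750 2.1250 -0.5938]
Step 4: x=[4.0860 11.3614 15.3897] v=[2.4687 -3.6797 0.4023]
Step 5: x=[5.5005 9.6297 15.6118] v=[5.6581 -6.9268 0.8882]
Step 6: x=[6.5722 8.3612 15.7111] v=[4.2868 -5.0739 0.3972]
Max displacement = 2.2813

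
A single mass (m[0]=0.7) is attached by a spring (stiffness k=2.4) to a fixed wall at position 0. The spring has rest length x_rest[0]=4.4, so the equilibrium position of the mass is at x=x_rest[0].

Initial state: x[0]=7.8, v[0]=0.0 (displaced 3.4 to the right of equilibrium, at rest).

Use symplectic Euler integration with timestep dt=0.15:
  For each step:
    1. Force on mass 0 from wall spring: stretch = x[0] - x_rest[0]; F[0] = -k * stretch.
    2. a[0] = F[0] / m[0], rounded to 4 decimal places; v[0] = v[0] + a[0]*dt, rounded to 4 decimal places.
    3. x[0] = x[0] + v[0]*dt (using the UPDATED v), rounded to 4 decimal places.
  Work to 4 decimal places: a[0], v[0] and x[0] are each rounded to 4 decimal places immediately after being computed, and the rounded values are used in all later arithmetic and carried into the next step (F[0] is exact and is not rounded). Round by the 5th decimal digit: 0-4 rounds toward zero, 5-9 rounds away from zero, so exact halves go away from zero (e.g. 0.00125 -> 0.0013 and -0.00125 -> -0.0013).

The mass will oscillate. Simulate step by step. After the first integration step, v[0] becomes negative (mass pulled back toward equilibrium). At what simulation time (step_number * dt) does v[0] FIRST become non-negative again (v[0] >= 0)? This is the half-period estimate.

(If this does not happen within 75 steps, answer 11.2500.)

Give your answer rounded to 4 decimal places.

Step 0: x=[7.8000] v=[0.0000]
Step 1: x=[7.5377] v=[-1.7486]
Step 2: x=[7.0334] v=[-3.3623]
Step 3: x=[6.3259] v=[-4.7166]
Step 4: x=[5.4698] v=[-5.7071]
Step 5: x=[4.5312] v=[-6.2573]
Step 6: x=[3.5825] v=[-6.3248]
Step 7: x=[2.6968] v=[-5.9044]
Step 8: x=[1.9425] v=[-5.0285]
Step 9: x=[1.3778] v=[-3.7646]
Step 10: x=[1.0463] v=[-2.2103]
Step 11: x=[0.9735] v=[-0.4855]
Step 12: x=[1.1650] v=[1.2767]
First v>=0 after going negative at step 12, time=1.8000

Answer: 1.8000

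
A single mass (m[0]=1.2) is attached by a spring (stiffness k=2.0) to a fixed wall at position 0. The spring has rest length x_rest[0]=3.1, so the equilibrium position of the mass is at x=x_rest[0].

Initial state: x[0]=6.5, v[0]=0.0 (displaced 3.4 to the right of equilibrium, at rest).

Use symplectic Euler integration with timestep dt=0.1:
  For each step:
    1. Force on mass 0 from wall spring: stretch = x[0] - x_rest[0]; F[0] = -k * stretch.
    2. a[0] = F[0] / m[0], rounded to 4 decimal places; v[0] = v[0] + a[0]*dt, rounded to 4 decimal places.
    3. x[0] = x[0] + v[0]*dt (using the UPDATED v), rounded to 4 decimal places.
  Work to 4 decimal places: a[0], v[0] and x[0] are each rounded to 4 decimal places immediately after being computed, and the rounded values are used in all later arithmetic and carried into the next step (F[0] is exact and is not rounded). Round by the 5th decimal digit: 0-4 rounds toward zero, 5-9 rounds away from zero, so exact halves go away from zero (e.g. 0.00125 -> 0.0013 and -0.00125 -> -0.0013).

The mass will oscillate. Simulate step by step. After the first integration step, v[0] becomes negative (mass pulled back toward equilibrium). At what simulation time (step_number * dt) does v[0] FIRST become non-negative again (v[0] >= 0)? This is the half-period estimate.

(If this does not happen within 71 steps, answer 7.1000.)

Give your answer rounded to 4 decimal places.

Step 0: x=[6.5000] v=[0.0000]
Step 1: x=[6.4433] v=[-0.5667]
Step 2: x=[6.3309] v=[-1.1239]
Step 3: x=[6.1647] v=[-1.6624]
Step 4: x=[5.9474] v=[-2.1732]
Step 5: x=[5.6826] v=[-2.6478]
Step 6: x=[5.3748] v=[-3.0782]
Step 7: x=[5.0291] v=[-3.4573]
Step 8: x=[4.6512] v=[-3.7788]
Step 9: x=[4.2475] v=[-4.0373]
Step 10: x=[3.8246] v=[-4.2286]
Step 11: x=[3.3897] v=[-4.3494]
Step 12: x=[2.9499] v=[-4.3977]
Step 13: x=[2.5126] v=[-4.3727]
Step 14: x=[2.0851] v=[-4.2748]
Step 15: x=[1.6745] v=[-4.1057]
Step 16: x=[1.2877] v=[-3.8681]
Step 17: x=[0.9311] v=[-3.5661]
Step 18: x=[0.6106] v=[-3.2046]
Step 19: x=[0.3316] v=[-2.7897]
Step 20: x=[0.0988] v=[-2.3283]
Step 21: x=[-0.0840] v=[-1.8281]
Step 22: x=[-0.2137] v=[-1.2974]
Step 23: x=[-0.2882] v=[-0.7451]
Step 24: x=[-0.3062] v=[-0.1804]
Step 25: x=[-0.2675] v=[0.3873]
First v>=0 after going negative at step 25, time=2.5000

Answer: 2.5000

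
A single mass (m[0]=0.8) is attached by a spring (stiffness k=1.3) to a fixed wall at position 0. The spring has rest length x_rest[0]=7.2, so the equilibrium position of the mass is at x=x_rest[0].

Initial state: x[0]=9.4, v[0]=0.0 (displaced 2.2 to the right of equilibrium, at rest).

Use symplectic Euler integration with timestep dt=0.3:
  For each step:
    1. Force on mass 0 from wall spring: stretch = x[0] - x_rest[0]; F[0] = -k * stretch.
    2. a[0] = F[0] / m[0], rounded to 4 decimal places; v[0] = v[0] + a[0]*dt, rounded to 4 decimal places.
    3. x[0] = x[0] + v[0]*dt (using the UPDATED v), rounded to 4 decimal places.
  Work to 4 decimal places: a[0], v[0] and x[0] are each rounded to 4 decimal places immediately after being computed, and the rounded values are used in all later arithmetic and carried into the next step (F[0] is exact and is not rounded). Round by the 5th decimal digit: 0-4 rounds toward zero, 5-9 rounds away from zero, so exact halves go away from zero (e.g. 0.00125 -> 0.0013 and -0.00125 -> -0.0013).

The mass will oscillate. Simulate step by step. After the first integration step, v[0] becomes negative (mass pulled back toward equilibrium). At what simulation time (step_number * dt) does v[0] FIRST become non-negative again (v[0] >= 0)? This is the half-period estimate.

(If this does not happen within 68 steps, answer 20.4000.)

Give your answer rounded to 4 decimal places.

Step 0: x=[9.4000] v=[0.0000]
Step 1: x=[9.0783] v=[-1.0725]
Step 2: x=[8.4818] v=[-1.9882]
Step 3: x=[7.6979] v=[-2.6131]
Step 4: x=[6.8412] v=[-2.8558]
Step 5: x=[6.0369] v=[-2.6809]
Step 6: x=[5.4027] v=[-2.1139]
Step 7: x=[5.0314] v=[-1.2377]
Step 8: x=[4.9773] v=[-0.1805]
Step 9: x=[5.2482] v=[0.9031]
First v>=0 after going negative at step 9, time=2.7000

Answer: 2.7000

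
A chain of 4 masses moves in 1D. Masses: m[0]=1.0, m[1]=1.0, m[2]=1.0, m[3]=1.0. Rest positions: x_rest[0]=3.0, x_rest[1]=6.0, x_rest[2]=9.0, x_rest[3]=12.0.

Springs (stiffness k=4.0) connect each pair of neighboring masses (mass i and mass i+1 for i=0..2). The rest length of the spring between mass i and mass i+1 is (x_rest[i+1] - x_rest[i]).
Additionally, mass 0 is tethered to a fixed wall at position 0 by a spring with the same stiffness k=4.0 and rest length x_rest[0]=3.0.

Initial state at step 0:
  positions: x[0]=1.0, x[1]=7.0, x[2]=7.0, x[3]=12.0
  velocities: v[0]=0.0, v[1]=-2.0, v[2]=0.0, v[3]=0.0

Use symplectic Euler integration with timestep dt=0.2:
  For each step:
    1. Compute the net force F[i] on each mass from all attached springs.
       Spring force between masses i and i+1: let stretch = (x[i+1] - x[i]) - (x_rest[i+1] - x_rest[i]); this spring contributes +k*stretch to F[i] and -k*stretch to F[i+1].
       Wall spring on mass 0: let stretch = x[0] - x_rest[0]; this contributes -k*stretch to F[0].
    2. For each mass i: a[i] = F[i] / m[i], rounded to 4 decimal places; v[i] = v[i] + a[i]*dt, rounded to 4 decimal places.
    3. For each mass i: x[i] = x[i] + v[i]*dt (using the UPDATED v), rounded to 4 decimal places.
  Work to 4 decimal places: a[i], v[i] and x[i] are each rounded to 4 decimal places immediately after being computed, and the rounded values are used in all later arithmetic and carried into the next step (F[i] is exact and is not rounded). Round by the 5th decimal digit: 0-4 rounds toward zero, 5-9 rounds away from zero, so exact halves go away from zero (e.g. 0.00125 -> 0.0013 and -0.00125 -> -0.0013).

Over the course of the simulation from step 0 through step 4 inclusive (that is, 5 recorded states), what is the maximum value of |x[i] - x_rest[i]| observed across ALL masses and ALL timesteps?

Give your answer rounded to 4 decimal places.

Step 0: x=[1.0000 7.0000 7.0000 12.0000] v=[0.0000 -2.0000 0.0000 0.0000]
Step 1: x=[1.8000 5.6400 7.8000 11.6800] v=[4.0000 -6.8000 4.0000 -1.6000]
Step 2: x=[2.9264 4.0112 8.8752 11.2192] v=[5.6320 -8.1440 5.3760 -2.3040]
Step 3: x=[3.7581 2.9871 9.5472 10.8634] v=[4.1587 -5.1206 3.3600 -1.7792]
Step 4: x=[3.8652 3.1360 9.3802 10.7770] v=[0.5354 0.7443 -0.8351 -0.4322]
Max displacement = 3.0129

Answer: 3.0129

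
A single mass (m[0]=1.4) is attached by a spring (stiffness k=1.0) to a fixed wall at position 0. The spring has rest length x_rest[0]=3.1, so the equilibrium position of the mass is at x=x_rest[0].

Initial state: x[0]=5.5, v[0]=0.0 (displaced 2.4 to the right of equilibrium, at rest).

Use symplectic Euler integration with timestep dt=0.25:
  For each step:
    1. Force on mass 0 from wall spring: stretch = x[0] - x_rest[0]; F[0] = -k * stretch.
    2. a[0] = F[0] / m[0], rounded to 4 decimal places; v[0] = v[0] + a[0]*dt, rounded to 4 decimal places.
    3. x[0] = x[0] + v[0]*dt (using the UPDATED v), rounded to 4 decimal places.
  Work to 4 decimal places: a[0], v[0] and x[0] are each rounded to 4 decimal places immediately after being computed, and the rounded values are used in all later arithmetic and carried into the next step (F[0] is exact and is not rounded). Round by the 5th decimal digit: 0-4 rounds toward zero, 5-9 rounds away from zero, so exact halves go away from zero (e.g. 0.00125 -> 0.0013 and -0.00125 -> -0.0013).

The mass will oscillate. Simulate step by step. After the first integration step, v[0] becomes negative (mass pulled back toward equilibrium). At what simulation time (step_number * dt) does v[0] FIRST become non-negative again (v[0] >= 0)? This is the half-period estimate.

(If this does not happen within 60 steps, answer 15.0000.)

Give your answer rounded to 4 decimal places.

Step 0: x=[5.5000] v=[0.0000]
Step 1: x=[5.3929] v=[-0.4286]
Step 2: x=[5.1834] v=[-0.8381]
Step 3: x=[4.8809] v=[-1.2101]
Step 4: x=[4.4989] v=[-1.5281]
Step 5: x=[4.0544] v=[-1.7779]
Step 6: x=[3.5673] v=[-1.9483]
Step 7: x=[3.0594] v=[-2.0318]
Step 8: x=[2.5533] v=[-2.0246]
Step 9: x=[2.0716] v=[-1.9270]
Step 10: x=[1.6358] v=[-1.7434]
Step 11: x=[1.2653] v=[-1.4819]
Step 12: x=[0.9767] v=[-1.1543]
Step 13: x=[0.7829] v=[-0.7752]
Step 14: x=[0.6926] v=[-0.3614]
Step 15: x=[0.7097] v=[0.0685]
First v>=0 after going negative at step 15, time=3.7500

Answer: 3.7500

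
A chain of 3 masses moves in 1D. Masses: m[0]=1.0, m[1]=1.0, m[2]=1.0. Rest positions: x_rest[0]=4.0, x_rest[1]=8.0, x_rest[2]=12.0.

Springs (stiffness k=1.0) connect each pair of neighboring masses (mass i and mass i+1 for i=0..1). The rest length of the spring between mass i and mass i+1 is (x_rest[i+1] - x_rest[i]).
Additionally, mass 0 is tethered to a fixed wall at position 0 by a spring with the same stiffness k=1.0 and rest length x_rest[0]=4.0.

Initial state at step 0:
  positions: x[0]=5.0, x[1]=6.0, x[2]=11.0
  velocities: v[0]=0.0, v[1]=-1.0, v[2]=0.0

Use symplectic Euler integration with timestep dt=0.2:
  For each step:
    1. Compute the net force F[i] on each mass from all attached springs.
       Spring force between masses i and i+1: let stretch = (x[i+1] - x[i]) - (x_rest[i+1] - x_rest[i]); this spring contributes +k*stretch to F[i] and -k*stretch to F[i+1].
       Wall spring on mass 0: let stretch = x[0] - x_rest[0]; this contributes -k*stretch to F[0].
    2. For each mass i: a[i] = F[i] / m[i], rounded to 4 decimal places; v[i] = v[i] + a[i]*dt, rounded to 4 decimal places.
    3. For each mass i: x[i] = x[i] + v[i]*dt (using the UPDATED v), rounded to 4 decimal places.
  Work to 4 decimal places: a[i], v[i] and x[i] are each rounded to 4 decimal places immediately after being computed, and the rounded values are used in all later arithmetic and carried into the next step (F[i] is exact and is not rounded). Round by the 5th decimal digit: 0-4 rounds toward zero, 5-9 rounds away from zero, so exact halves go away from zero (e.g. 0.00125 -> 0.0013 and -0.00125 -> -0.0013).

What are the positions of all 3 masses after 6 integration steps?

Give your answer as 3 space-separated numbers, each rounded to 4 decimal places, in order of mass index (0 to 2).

Answer: 2.5836 7.3803 10.3997

Derivation:
Step 0: x=[5.0000 6.0000 11.0000] v=[0.0000 -1.0000 0.0000]
Step 1: x=[4.8400 5.9600 10.9600] v=[-0.8000 -0.2000 -0.2000]
Step 2: x=[4.5312 6.0752 10.8800] v=[-1.5440 0.5760 -0.4000]
Step 3: x=[4.1029 6.3208 10.7678] v=[-2.1414 1.2282 -0.5610]
Step 4: x=[3.5992 6.6556 10.6377] v=[-2.5184 1.6740 -0.6504]
Step 5: x=[3.0738 7.0274 10.5083] v=[-2.6270 1.8591 -0.6468]
Step 6: x=[2.5836 7.3803 10.3997] v=[-2.4510 1.7646 -0.5430]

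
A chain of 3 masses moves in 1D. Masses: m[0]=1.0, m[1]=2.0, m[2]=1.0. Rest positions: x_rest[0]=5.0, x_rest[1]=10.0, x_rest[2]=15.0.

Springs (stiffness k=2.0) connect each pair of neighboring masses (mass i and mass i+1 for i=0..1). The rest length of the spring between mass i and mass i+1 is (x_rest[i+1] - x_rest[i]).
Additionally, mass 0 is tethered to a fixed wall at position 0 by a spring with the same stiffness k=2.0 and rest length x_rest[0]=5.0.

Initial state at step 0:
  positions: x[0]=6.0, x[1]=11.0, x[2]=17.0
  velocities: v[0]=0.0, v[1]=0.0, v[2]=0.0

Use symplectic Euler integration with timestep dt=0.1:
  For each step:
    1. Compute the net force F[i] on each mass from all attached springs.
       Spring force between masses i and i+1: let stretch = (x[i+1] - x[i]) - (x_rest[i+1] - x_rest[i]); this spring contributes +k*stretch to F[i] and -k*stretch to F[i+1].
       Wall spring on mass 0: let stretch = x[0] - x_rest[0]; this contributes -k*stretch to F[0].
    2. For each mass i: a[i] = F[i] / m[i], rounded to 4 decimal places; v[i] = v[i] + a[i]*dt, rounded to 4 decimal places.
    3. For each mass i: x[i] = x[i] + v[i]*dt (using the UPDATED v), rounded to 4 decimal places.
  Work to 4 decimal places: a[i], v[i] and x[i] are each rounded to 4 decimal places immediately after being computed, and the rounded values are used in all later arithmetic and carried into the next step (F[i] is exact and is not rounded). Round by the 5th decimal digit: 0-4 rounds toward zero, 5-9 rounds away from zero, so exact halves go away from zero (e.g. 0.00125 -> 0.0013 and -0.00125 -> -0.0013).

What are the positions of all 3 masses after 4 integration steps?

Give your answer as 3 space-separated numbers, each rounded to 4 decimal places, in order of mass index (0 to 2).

Step 0: x=[6.0000 11.0000 17.0000] v=[0.0000 0.0000 0.0000]
Step 1: x=[5.9800 11.0100 16.9800] v=[-0.2000 0.1000 -0.2000]
Step 2: x=[5.9410 11.0294 16.9406] v=[-0.3900 0.1940 -0.3940]
Step 3: x=[5.8850 11.0570 16.8830] v=[-0.5605 0.2763 -0.5762]
Step 4: x=[5.8147 11.0912 16.8089] v=[-0.7031 0.3417 -0.7414]

Answer: 5.8147 11.0912 16.8089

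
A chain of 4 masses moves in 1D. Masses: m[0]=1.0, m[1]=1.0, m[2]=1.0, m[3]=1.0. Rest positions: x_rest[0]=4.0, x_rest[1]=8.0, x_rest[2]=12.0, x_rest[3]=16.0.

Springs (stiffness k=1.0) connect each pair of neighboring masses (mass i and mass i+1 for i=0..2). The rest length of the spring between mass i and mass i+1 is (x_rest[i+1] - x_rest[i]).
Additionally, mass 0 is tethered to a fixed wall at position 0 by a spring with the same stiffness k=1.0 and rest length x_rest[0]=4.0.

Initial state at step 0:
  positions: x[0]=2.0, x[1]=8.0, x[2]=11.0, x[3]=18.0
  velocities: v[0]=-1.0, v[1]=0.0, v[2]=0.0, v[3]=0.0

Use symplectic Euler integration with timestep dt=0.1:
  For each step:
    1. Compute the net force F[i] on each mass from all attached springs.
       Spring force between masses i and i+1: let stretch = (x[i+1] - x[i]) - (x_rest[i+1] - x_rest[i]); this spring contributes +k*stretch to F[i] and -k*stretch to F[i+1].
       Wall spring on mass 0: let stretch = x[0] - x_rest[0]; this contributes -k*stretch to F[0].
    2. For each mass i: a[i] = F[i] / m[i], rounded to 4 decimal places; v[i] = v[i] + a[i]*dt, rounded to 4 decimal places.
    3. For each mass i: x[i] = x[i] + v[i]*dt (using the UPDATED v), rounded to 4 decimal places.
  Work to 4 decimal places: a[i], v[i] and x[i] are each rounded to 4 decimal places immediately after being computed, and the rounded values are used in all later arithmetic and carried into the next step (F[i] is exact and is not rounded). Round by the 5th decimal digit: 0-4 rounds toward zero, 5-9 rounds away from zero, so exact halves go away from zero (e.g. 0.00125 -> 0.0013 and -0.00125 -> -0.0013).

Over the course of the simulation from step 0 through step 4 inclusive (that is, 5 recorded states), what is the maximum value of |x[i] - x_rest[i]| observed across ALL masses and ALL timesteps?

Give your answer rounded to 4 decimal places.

Step 0: x=[2.0000 8.0000 11.0000 18.0000] v=[-1.0000 0.0000 0.0000 0.0000]
Step 1: x=[1.9400 7.9700 11.0400 17.9700] v=[-0.6000 -0.3000 0.4000 -0.3000]
Step 2: x=[1.9209 7.9104 11.1186 17.9107] v=[-0.1910 -0.5960 0.7860 -0.5930]
Step 3: x=[1.9425 7.8230 11.2330 17.8235] v=[0.2159 -0.8741 1.1444 -0.8722]
Step 4: x=[2.0035 7.7109 11.3793 17.7104] v=[0.6097 -1.1212 1.4625 -1.1313]
Max displacement = 2.0791

Answer: 2.0791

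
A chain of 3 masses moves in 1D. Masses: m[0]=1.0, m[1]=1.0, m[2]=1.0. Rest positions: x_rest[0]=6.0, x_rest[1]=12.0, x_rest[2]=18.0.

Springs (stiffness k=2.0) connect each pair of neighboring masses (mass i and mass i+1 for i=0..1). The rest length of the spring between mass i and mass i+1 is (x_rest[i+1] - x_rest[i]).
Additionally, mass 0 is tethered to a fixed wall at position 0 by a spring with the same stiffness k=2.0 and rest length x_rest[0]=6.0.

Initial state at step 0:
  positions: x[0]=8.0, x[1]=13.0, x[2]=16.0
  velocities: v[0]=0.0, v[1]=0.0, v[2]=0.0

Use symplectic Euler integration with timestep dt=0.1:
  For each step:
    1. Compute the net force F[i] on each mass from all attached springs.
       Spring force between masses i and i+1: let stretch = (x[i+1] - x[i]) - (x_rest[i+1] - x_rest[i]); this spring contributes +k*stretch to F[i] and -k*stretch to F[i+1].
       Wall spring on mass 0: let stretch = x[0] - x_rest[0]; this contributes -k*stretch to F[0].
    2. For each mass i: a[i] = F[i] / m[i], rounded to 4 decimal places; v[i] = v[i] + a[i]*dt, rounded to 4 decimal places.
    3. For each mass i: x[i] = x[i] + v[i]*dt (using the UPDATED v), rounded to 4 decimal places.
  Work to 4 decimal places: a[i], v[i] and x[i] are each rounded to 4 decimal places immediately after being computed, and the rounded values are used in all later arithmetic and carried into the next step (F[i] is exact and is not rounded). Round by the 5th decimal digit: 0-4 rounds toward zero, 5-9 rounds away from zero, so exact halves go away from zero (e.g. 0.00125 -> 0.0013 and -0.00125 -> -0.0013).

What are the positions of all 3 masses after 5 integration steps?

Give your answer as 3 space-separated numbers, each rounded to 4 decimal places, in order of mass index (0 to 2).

Answer: 7.1551 12.4540 16.8320

Derivation:
Step 0: x=[8.0000 13.0000 16.0000] v=[0.0000 0.0000 0.0000]
Step 1: x=[7.9400 12.9600 16.0600] v=[-0.6000 -0.4000 0.6000]
Step 2: x=[7.8216 12.8816 16.1780] v=[-1.1840 -0.7840 1.1800]
Step 3: x=[7.6480 12.7679 16.3501] v=[-1.7363 -1.1367 1.7207]
Step 4: x=[7.4238 12.6235 16.5705] v=[-2.2419 -1.4442 2.2043]
Step 5: x=[7.1551 12.4540 16.8320] v=[-2.6867 -1.6947 2.6149]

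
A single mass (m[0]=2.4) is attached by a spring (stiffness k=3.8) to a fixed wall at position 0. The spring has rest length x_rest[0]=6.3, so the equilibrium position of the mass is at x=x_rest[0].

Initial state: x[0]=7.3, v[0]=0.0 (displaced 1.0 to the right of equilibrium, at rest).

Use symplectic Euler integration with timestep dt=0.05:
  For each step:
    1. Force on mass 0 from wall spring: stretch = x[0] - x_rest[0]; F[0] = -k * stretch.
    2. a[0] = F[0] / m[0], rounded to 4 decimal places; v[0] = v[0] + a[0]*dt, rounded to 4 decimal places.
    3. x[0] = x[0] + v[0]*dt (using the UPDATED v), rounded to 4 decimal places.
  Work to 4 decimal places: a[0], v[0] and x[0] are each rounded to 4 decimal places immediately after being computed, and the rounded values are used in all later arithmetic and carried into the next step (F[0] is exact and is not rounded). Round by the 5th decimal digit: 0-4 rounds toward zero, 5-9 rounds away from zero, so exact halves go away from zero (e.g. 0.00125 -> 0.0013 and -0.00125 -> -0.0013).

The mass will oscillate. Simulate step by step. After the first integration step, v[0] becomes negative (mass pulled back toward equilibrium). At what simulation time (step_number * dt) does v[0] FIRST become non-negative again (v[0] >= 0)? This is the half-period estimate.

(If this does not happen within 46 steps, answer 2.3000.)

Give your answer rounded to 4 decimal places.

Step 0: x=[7.3000] v=[0.0000]
Step 1: x=[7.2960] v=[-0.0792]
Step 2: x=[7.2881] v=[-0.1581]
Step 3: x=[7.2763] v=[-0.2363]
Step 4: x=[7.2606] v=[-0.3136]
Step 5: x=[7.2411] v=[-0.3897]
Step 6: x=[7.2179] v=[-0.4642]
Step 7: x=[7.1911] v=[-0.5369]
Step 8: x=[7.1607] v=[-0.6074]
Step 9: x=[7.1269] v=[-0.6755]
Step 10: x=[7.0899] v=[-0.7410]
Step 11: x=[7.0497] v=[-0.8035]
Step 12: x=[7.0066] v=[-0.8629]
Step 13: x=[6.9607] v=[-0.9188]
Step 14: x=[6.9121] v=[-0.9711]
Step 15: x=[6.8611] v=[-1.0196]
Step 16: x=[6.8079] v=[-1.0640]
Step 17: x=[6.7527] v=[-1.1042]
Step 18: x=[6.6957] v=[-1.1400]
Step 19: x=[6.6371] v=[-1.1713]
Step 20: x=[6.5772] v=[-1.1980]
Step 21: x=[6.5162] v=[-1.2199]
Step 22: x=[6.4544] v=[-1.2370]
Step 23: x=[6.3919] v=[-1.2492]
Step 24: x=[6.3291] v=[-1.2565]
Step 25: x=[6.2662] v=[-1.2588]
Step 26: x=[6.2034] v=[-1.2561]
Step 27: x=[6.1410] v=[-1.2485]
Step 28: x=[6.0792] v=[-1.2359]
Step 29: x=[6.0183] v=[-1.2184]
Step 30: x=[5.9585] v=[-1.1961]
Step 31: x=[5.9000] v=[-1.1691]
Step 32: x=[5.8431] v=[-1.1374]
Step 33: x=[5.7880] v=[-1.1012]
Step 34: x=[5.7350] v=[-1.0607]
Step 35: x=[5.6842] v=[-1.0160]
Step 36: x=[5.6358] v=[-0.9673]
Step 37: x=[5.5901] v=[-0.9147]
Step 38: x=[5.5472] v=[-0.8585]
Step 39: x=[5.5073] v=[-0.7989]
Step 40: x=[5.4705] v=[-0.7361]
Step 41: x=[5.4370] v=[-0.6704]
Step 42: x=[5.4069] v=[-0.6021]
Step 43: x=[5.3803] v=[-0.5314]
Step 44: x=[5.3574] v=[-0.4586]
Step 45: x=[5.3382] v=[-0.3840]
Step 46: x=[5.3228] v=[-0.3079]
v[0] did not become non-negative within 46 steps; using fallback time=2.3000

Answer: 2.3000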